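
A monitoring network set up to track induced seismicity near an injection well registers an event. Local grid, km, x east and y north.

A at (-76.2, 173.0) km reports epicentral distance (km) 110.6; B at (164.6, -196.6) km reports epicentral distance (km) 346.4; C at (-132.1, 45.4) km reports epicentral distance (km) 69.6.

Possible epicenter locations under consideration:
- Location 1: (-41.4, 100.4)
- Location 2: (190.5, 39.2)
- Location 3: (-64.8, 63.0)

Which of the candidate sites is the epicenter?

For each candidate, compare |candidate − station| to the reported distance:
Location 1: residuals A 30.1, B 15.0, C 36.5 → max 36.5 km
Location 2: residuals A 187.8, B 109.2, C 253.1 → max 253.1 km
Location 3: residuals A 0.0, B 0.0, C 0.0 → max 0.0 km
Only Location 3 has all residuals ≈ 0.

Location 3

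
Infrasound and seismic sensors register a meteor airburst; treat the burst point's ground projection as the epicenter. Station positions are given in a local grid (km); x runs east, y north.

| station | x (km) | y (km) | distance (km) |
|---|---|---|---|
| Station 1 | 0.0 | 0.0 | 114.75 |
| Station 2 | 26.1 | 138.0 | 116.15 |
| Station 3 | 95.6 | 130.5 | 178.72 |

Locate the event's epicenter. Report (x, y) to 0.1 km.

x ≈ -77.2 km, y ≈ 84.9 km

Circle about each station: x² + y² = 114.75²; (x − 26.1)² + (y − 138.0)² = 116.15²; (x − 95.6)² + (y − 130.5)² = 178.72².
Subtracting the Station 1 equation from the Station 2 and Station 3 equations removes the quadratic terms:
52.2 x + 276.0 y = 19401.95
191.2 x + 261.0 y = 7396.33
Solving the 2×2 system: x ≈ -77.2, y ≈ 84.9 km.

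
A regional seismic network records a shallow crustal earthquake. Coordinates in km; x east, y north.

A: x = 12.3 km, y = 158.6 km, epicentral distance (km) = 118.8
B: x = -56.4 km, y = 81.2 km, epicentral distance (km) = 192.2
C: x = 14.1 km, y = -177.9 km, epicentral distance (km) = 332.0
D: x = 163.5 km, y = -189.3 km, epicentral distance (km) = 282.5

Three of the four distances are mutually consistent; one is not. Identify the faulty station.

D

Solve using three stations at a time. Using A, B, C (subtract circle equations pairwise → linear system) gives (x, y) ≈ (128.5, 133.8).
Distances from that point to each station vs reported:
  A: calculated 118.8 vs reported 118.8 → residual 0.0 km
  B: calculated 192.2 vs reported 192.2 → residual 0.0 km
  C: calculated 332.0 vs reported 332.0 → residual 0.0 km
  D: calculated 325.0 vs reported 282.5 → residual 42.5 km
A, B, C are mutually consistent (residuals ≈ 0); D is off by 42.5 km.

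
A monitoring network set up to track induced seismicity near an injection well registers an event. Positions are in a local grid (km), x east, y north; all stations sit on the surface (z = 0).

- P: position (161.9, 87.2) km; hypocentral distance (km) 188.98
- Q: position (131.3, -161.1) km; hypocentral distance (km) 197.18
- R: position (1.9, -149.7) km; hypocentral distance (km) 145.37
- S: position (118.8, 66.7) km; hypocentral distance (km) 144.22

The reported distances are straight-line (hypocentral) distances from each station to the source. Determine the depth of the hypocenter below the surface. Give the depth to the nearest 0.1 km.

Each station gives a sphere (x−x_i)² + (y−y_i)² + z² = d_i² (stations at z=0).
Subtracting the P sphere from Q and R: z² cancels, leaving linear equations in x and y:
-61.2 x − 496.6 y = 6210.94
-320.0 x − 473.8 y = 3179.25
Solving: x ≈ 10.499, y ≈ -13.801 km (keep extra digits for the depth step; rounded: 10.5, -13.8).
Then from the P sphere: z² = 188.98² − (x − 161.9)² − (y − 87.2)² with x = 10.499, y = -13.801, so z ≈ 50.892 ≈ 50.9 km.

z ≈ 50.9 km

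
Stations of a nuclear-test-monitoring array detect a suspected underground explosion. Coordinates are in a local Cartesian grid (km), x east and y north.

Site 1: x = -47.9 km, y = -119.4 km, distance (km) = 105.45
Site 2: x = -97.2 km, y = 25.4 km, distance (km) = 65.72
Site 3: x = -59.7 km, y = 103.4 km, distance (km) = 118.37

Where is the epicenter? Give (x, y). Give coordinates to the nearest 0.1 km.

(-44.6, -14.0)

Circle about each station: (x + 47.9)² + (y + 119.4)² = 105.45²; (x + 97.2)² + (y − 25.4)² = 65.72²; (x + 59.7)² + (y − 103.4)² = 118.37².
Subtracting the Site 1 equation from the Site 2 and Site 3 equations removes the quadratic terms:
-98.6 x + 289.6 y = 342.81
-23.6 x + 445.6 y = -5186.87
Solving the 2×2 system: x ≈ -44.6, y ≈ -14.0 km.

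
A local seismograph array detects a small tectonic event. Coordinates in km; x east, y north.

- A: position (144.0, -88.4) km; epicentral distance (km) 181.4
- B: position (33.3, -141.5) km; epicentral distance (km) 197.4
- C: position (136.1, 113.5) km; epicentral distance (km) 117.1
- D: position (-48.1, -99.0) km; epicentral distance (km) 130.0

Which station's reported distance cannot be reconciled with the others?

Solve using three stations at a time. Using A, B, C (subtract circle equations pairwise → linear system) gives (x, y) ≈ (34.1, 55.9).
Distances from that point to each station vs reported:
  A: calculated 181.4 vs reported 181.4 → residual 0.0 km
  B: calculated 197.4 vs reported 197.4 → residual 0.0 km
  C: calculated 117.2 vs reported 117.1 → residual 0.1 km
  D: calculated 175.4 vs reported 130.0 → residual 45.4 km
A, B, C are mutually consistent (residuals ≈ 0); D is off by 45.4 km.

D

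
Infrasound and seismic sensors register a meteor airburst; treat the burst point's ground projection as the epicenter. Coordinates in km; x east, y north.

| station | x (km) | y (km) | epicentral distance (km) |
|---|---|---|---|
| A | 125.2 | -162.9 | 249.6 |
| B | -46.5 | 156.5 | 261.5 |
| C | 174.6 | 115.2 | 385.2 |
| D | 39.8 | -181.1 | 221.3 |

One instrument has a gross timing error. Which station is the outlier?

Solve using three stations at a time. Using B, C, D (subtract circle equations pairwise → linear system) gives (x, y) ≈ (-157.2, -80.4).
Distances from that point to each station vs reported:
  A: calculated 294.3 vs reported 249.6 → residual 44.7 km
  B: calculated 261.5 vs reported 261.5 → residual 0.0 km
  C: calculated 385.2 vs reported 385.2 → residual 0.0 km
  D: calculated 221.3 vs reported 221.3 → residual 0.0 km
B, C, D are mutually consistent (residuals ≈ 0); A is off by 44.7 km.

A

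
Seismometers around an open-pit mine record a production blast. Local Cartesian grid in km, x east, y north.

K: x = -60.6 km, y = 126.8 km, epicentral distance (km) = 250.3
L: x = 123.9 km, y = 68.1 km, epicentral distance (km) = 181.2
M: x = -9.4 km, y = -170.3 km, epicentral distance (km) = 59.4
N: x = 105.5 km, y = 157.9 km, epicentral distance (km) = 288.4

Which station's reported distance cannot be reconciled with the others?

Solve using three stations at a time. Using K, M, N (subtract circle equations pairwise → linear system) gives (x, y) ≈ (8.6, -113.7).
Distances from that point to each station vs reported:
  K: calculated 250.3 vs reported 250.3 → residual 0.0 km
  L: calculated 215.3 vs reported 181.2 → residual 34.1 km
  M: calculated 59.4 vs reported 59.4 → residual 0.0 km
  N: calculated 288.4 vs reported 288.4 → residual 0.0 km
K, M, N are mutually consistent (residuals ≈ 0); L is off by 34.1 km.

L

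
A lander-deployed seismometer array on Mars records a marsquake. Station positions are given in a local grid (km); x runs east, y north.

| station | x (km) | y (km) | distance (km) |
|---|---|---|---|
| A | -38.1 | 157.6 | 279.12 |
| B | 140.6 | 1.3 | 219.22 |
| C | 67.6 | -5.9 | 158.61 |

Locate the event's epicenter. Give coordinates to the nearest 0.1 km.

(-41.0, -121.5)

Circle about each station: (x + 38.1)² + (y − 157.6)² = 279.12²; (x − 140.6)² + (y − 1.3)² = 219.22²; (x − 67.6)² + (y + 5.9)² = 158.61².
Subtracting pairs of circle equations eliminates x²+y² and gives linear equations (the radical axes):
357.4 x − 312.6 y = 23331.25
211.4 x − 327.0 y = 31066.04
Solving the 2×2 system: x ≈ -41.0, y ≈ -121.5 km.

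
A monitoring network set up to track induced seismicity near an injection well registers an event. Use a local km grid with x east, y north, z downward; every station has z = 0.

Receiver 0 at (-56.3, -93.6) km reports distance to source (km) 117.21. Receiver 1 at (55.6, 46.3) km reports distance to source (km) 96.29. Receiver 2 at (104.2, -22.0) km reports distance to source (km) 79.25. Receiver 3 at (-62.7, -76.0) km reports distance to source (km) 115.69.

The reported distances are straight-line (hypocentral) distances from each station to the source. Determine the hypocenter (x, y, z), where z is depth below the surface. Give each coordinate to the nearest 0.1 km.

Each station gives a sphere (x−x_i)² + (y−y_i)² + z² = d_i² (stations at z=0).
Subtracting the Receiver 0 sphere from Receiver 1 and Receiver 2: z² cancels, leaving linear equations in x and y:
223.8 x + 279.8 y = -2229.18
321.0 x + 143.2 y = 6868.61
Solving: x ≈ 38.794, y ≈ -38.997 km (keep extra digits for the depth step; rounded: 38.8, -39.0).
Then from the Receiver 0 sphere: z² = 117.21² − (x + 56.3)² − (y + 93.6)² with x = 38.794, y = -38.997, so z ≈ 41.398 ≈ 41.4 km.
Check against Receiver 3 (with the unrounded solution): distance 115.69 ≈ 115.69 km. ✓

(38.8, -39.0, 41.4)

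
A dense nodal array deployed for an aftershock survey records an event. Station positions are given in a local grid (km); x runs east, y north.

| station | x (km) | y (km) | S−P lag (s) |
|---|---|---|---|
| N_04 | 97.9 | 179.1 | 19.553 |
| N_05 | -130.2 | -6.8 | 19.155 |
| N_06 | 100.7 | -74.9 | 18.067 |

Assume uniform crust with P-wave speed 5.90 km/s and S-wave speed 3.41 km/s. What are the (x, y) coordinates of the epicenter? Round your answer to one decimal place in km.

Distance from S−P lag: d = Δt · v_P v_S / (v_P − v_S) = Δt · (5.90·3.41)/(5.90−3.41) ≈ 8.0799·Δt.
So d_N_04 = 157.99, d_N_05 = 154.77, d_N_06 = 145.98 km.
Circle about each station: (x − 97.9)² + (y − 179.1)² = 157.99²; (x + 130.2)² + (y + 6.8)² = 154.77²; (x − 100.7)² + (y + 74.9)² = 145.98².
Subtracting pairs of circle equations eliminates x²+y² and gives linear equations (the radical axes):
-456.2 x − 371.8 y = -23655.85
5.6 x − 508.0 y = -22260.04
Solving the 2×2 system: x ≈ 16.0, y ≈ 44.0 km.

(16.0, 44.0)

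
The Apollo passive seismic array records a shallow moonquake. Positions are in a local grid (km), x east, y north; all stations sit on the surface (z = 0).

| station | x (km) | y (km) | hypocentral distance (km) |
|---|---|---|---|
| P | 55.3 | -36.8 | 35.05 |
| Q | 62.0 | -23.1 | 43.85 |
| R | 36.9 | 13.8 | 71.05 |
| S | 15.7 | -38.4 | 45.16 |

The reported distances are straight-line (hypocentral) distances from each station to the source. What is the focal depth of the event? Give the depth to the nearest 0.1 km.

Each station gives a sphere (x−x_i)² + (y−y_i)² + z² = d_i² (stations at z=0).
Subtracting the P sphere from Q and R: z² cancels, leaving linear equations in x and y:
13.4 x + 27.4 y = -729.04
-36.8 x + 101.2 y = -6679.88
Solving: x ≈ 46.206, y ≈ -49.204 km (keep extra digits for the depth step; rounded: 46.2, -49.2).
Then from the P sphere: z² = 35.05² − (x − 55.3)² − (y + 36.8)² with x = 46.206, y = -49.204, so z ≈ 31.495 ≈ 31.5 km.

z ≈ 31.5 km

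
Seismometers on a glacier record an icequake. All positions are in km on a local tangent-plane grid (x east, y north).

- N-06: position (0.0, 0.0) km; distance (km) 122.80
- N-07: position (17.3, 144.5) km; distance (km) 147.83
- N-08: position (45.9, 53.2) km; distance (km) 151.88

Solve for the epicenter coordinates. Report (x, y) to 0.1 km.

x ≈ -105.7 km, y ≈ 62.5 km

Circle about each station: x² + y² = 122.80²; (x − 17.3)² + (y − 144.5)² = 147.83²; (x − 45.9)² + (y − 53.2)² = 151.88².
Subtracting the N-06 equation from the N-07 and N-08 equations removes the quadratic terms:
34.6 x + 289.0 y = 14405.67
91.8 x + 106.4 y = -3050.64
Solving the 2×2 system: x ≈ -105.7, y ≈ 62.5 km.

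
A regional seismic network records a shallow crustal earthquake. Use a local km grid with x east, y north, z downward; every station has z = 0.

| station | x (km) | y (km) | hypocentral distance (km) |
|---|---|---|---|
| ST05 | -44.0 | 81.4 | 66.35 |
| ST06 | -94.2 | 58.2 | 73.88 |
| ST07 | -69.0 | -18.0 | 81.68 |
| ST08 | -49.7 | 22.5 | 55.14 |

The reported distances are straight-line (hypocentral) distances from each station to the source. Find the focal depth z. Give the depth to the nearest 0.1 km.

z ≈ 52.0 km

Each station gives a sphere (x−x_i)² + (y−y_i)² + z² = d_i² (stations at z=0).
Subtracting the ST05 sphere from ST06 and ST07: z² cancels, leaving linear equations in x and y:
-100.4 x − 46.4 y = 2642.99
-50.0 x − 198.8 y = -5746.26
Solving: x ≈ -44.902, y ≈ 40.198 km (keep extra digits for the depth step; rounded: -44.9, 40.2).
Then from the ST05 sphere: z² = 66.35² − (x + 44.0)² − (y − 81.4)² with x = -44.902, y = 40.198, so z ≈ 51.999 ≈ 52.0 km.
Check against ST08 (with the unrounded solution): distance 55.14 ≈ 55.14 km. ✓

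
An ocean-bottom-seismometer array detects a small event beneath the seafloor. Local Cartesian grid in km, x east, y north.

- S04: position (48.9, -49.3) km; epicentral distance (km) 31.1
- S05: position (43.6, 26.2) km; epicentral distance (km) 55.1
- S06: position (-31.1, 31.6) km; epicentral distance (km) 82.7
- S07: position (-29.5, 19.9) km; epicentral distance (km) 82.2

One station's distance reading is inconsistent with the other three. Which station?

Solve using three stations at a time. Using S04, S05, S06 (subtract circle equations pairwise → linear system) gives (x, y) ≈ (27.7, -26.6).
Distances from that point to each station vs reported:
  S04: calculated 31.1 vs reported 31.1 → residual 0.0 km
  S05: calculated 55.1 vs reported 55.1 → residual 0.0 km
  S06: calculated 82.7 vs reported 82.7 → residual 0.0 km
  S07: calculated 73.7 vs reported 82.2 → residual 8.5 km
S04, S05, S06 are mutually consistent (residuals ≈ 0); S07 is off by 8.5 km.

S07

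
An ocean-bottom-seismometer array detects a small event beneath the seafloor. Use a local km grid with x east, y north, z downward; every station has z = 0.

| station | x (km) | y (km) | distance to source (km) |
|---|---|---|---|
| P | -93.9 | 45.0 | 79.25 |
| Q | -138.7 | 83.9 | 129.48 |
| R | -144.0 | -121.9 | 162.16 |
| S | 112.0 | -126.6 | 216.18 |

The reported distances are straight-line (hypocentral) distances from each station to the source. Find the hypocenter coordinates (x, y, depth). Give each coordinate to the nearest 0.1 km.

Each station gives a sphere (x−x_i)² + (y−y_i)² + z² = d_i² (stations at z=0).
Subtracting the P sphere from Q and R: z² cancels, leaving linear equations in x and y:
-89.6 x + 77.8 y = 4950.18
-100.2 x − 333.8 y = 4738.10
Solving: x ≈ -53.602, y ≈ 1.896 km (keep extra digits for the depth step; rounded: -53.6, 1.9).
Then from the P sphere: z² = 79.25² − (x + 93.9)² − (y − 45.0)² with x = -53.602, y = 1.896, so z ≈ 52.903 ≈ 52.9 km.

x ≈ -53.6 km, y ≈ 1.9 km, depth ≈ 52.9 km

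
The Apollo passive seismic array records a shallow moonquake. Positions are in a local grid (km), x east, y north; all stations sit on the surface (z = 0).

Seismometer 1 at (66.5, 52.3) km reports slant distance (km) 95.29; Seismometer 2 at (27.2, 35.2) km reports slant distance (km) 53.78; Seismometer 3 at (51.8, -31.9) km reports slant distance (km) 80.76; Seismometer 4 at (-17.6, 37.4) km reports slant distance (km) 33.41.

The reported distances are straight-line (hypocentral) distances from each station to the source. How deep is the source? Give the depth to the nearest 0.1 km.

Each station gives a sphere (x−x_i)² + (y−y_i)² + z² = d_i² (stations at z=0).
Subtracting the Seismometer 1 sphere from Seismometer 2 and Seismometer 3: z² cancels, leaving linear equations in x and y:
-78.6 x − 34.2 y = 1009.24
-29.4 x − 168.4 y = -898.68
Solving: x ≈ -16.409, y ≈ 8.201 km (keep extra digits for the depth step; rounded: -16.4, 8.2).
Then from the Seismometer 1 sphere: z² = 95.29² − (x − 66.5)² − (y − 52.3)² with x = -16.409, y = 8.201, so z ≈ 16.173 ≈ 16.2 km.

z ≈ 16.2 km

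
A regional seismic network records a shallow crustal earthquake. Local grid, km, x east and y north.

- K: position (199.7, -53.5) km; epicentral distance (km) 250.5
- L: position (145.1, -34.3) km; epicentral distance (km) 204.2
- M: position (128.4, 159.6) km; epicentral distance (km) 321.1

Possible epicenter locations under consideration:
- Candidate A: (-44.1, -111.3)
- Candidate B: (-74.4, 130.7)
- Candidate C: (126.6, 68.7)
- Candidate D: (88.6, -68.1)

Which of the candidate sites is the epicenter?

Candidate A

For each candidate, compare |candidate − station| to the reported distance:
Candidate A: residuals K 0.1, L 0.1, M 0.1 → max 0.1 km
Candidate B: residuals K 79.7, L 70.4, M 116.3 → max 116.3 km
Candidate C: residuals K 108.1, L 99.6, M 230.2 → max 230.2 km
Candidate D: residuals K 138.4, L 138.4, M 89.9 → max 138.4 km
Only Candidate A has all residuals ≈ 0.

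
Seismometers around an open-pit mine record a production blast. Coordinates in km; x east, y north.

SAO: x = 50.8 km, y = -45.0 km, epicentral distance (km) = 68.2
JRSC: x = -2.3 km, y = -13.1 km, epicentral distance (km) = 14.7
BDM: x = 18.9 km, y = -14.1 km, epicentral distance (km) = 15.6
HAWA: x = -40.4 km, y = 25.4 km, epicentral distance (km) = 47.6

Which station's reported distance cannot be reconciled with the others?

Solve using three stations at a time. Using SAO, JRSC, HAWA (subtract circle equations pairwise → linear system) gives (x, y) ≈ (0.8, 1.5).
Distances from that point to each station vs reported:
  SAO: calculated 68.2 vs reported 68.2 → residual 0.0 km
  JRSC: calculated 14.9 vs reported 14.7 → residual 0.2 km
  BDM: calculated 23.9 vs reported 15.6 → residual 8.3 km
  HAWA: calculated 47.7 vs reported 47.6 → residual 0.1 km
SAO, JRSC, HAWA are mutually consistent (residuals ≈ 0); BDM is off by 8.3 km.

BDM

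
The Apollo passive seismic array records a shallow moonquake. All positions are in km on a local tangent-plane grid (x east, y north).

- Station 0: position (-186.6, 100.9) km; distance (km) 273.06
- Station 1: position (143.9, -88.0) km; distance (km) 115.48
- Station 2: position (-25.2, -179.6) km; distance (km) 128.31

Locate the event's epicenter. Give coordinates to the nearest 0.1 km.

Circle about each station: (x + 186.6)² + (y − 100.9)² = 273.06²; (x − 143.9)² + (y + 88.0)² = 115.48²; (x + 25.2)² + (y + 179.6)² = 128.31².
Subtracting the Station 0 equation from the Station 1 and Station 2 equations removes the quadratic terms:
661.0 x − 377.8 y = 44676.97
322.8 x − 561.0 y = 45989.14
Solving the 2×2 system: x ≈ 30.9, y ≈ -64.2 km.
Check against Station 0 (with the unrounded x, y): √((x + 186.6)²+(y − 100.9)²) = 273.06 ≈ 273.06 km. ✓

(30.9, -64.2)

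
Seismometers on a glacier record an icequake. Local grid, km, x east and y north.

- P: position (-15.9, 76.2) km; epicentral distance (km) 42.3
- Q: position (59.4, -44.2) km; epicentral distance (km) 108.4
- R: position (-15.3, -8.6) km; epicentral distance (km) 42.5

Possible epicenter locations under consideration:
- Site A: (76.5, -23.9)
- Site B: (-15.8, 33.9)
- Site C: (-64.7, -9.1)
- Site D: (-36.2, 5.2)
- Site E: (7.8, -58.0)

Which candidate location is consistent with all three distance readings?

For each candidate, compare |candidate − station| to the reported distance:
Site A: residuals P 93.9, Q 81.9, R 50.6 → max 93.9 km
Site B: residuals P 0.0, Q 0.0, R 0.0 → max 0.0 km
Site C: residuals P 56.0, Q 20.6, R 6.9 → max 56.0 km
Site D: residuals P 31.5, Q 0.8, R 17.5 → max 31.5 km
Site E: residuals P 94.0, Q 55.0, R 12.0 → max 94.0 km
Only Site B has all residuals ≈ 0.

Site B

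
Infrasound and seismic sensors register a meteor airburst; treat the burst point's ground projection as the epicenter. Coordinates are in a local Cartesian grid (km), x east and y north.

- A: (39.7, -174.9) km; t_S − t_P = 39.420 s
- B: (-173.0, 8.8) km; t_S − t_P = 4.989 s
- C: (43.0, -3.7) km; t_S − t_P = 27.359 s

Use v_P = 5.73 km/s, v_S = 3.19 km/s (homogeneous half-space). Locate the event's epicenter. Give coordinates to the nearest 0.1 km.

x ≈ -149.8 km, y ≈ 36.2 km

Distance from S−P lag: d = Δt · v_P v_S / (v_P − v_S) = Δt · (5.73·3.19)/(5.73−3.19) ≈ 7.1963·Δt.
So d_A = 283.68, d_B = 35.90, d_C = 196.88 km.
Circle about each station: (x − 39.7)² + (y + 174.9)² = 283.68²; (x + 173.0)² + (y − 8.8)² = 35.90²; (x − 43.0)² + (y + 3.7)² = 196.88².
Subtracting the A equation from the B and C equations removes the quadratic terms:
-425.4 x + 367.4 y = 77025.87
6.6 x + 342.4 y = 11409.20
Solving the 2×2 system: x ≈ -149.8, y ≈ 36.2 km.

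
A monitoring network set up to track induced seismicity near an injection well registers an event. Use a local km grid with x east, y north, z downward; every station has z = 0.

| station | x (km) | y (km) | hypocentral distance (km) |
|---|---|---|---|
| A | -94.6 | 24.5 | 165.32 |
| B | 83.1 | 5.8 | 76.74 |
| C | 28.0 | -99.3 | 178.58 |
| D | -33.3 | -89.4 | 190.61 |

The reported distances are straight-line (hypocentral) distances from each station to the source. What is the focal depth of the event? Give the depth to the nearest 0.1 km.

Each station gives a sphere (x−x_i)² + (y−y_i)² + z² = d_i² (stations at z=0).
Subtracting the A sphere from B and C: z² cancels, leaving linear equations in x and y:
355.4 x − 37.4 y = 18831.51
245.2 x − 247.6 y = -3465.03
Solving: x ≈ 60.795, y ≈ 74.200 km (keep extra digits for the depth step; rounded: 60.8, 74.2).
Then from the A sphere: z² = 165.32² − (x + 94.6)² − (y − 24.5)² with x = 60.795, y = 74.200, so z ≈ 26.702 ≈ 26.7 km.

depth ≈ 26.7 km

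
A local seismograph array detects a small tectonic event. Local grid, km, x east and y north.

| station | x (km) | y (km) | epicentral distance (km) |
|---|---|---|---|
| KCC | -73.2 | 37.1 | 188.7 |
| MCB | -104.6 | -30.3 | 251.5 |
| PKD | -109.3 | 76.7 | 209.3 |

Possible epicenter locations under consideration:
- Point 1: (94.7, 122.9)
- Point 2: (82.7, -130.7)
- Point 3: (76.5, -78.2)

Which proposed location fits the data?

For each candidate, compare |candidate − station| to the reported distance:
Point 1: residuals KCC 0.1, MCB 0.1, PKD 0.1 → max 0.1 km
Point 2: residuals KCC 40.3, MCB 39.0, PKD 73.3 → max 73.3 km
Point 3: residuals KCC 0.3, MCB 64.2, PKD 32.6 → max 64.2 km
Only Point 1 has all residuals ≈ 0.

Point 1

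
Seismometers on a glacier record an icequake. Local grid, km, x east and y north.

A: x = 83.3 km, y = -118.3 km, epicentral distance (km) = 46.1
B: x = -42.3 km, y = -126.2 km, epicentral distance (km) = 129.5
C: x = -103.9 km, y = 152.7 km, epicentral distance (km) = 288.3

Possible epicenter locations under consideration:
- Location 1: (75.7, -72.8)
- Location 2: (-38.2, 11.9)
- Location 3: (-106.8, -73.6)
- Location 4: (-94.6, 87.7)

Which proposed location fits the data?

Location 1

For each candidate, compare |candidate − station| to the reported distance:
Location 1: residuals A 0.0, B 0.0, C 0.0 → max 0.0 km
Location 2: residuals A 132.0, B 8.7, C 132.9 → max 132.9 km
Location 3: residuals A 149.2, B 46.3, C 62.0 → max 149.2 km
Location 4: residuals A 226.1, B 90.7, C 222.6 → max 226.1 km
Only Location 1 has all residuals ≈ 0.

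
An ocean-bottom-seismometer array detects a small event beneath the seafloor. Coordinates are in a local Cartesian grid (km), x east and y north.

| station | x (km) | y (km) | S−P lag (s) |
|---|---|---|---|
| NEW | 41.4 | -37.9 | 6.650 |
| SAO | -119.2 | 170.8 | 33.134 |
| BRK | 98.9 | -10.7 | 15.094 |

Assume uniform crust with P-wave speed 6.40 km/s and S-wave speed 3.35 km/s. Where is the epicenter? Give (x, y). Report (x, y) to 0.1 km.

Distance from S−P lag: d = Δt · v_P v_S / (v_P − v_S) = Δt · (6.40·3.35)/(6.40−3.35) ≈ 7.0295·Δt.
So d_NEW = 46.75, d_SAO = 232.92, d_BRK = 106.10 km.
Circle about each station: (x − 41.4)² + (y + 37.9)² = 46.75²; (x + 119.2)² + (y − 170.8)² = 232.92²; (x − 98.9)² + (y + 10.7)² = 106.10².
Subtracting the NEW equation from the SAO and BRK equations removes the quadratic terms:
-321.2 x + 417.4 y = -11835.25
115.0 x + 54.4 y = -2326.32
Solving the 2×2 system: x ≈ -5.0, y ≈ -32.2 km.
Check against NEW (with the unrounded x, y): √((x − 41.4)²+(y + 37.9)²) = 46.75 ≈ 46.75 km. ✓

-5.0 km east, -32.2 km north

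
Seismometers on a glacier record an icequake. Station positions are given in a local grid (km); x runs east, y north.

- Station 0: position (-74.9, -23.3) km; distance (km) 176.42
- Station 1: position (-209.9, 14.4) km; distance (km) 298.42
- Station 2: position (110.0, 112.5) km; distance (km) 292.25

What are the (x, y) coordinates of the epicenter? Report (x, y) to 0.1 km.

Circle about each station: (x + 74.9)² + (y + 23.3)² = 176.42²; (x + 209.9)² + (y − 14.4)² = 298.42²; (x − 110.0)² + (y − 112.5)² = 292.25².
Subtracting the Station 0 equation from the Station 1 and Station 2 equations removes the quadratic terms:
-270.0 x + 75.4 y = -19818.01
369.8 x + 271.6 y = -35682.70
Solving the 2×2 system: x ≈ 26.6, y ≈ -167.6 km.

26.6 km east, -167.6 km north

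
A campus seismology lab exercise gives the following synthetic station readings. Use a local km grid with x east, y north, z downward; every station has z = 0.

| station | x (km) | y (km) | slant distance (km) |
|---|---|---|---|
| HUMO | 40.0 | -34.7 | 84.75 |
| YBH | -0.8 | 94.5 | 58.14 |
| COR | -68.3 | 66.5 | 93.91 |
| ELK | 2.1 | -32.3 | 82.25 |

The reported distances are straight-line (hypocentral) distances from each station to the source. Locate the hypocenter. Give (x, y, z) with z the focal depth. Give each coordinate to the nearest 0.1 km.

(20.5, 44.9, 21.6)

Each station gives a sphere (x−x_i)² + (y−y_i)² + z² = d_i² (stations at z=0).
Subtracting the HUMO sphere from YBH and COR: z² cancels, leaving linear equations in x and y:
-81.6 x + 258.4 y = 9929.10
-216.6 x + 202.4 y = 4646.52
Solving: x ≈ 20.505, y ≈ 44.901 km (keep extra digits for the depth step; rounded: 20.5, 44.9).
Then from the HUMO sphere: z² = 84.75² − (x − 40.0)² − (y + 34.7)² with x = 20.505, y = 44.901, so z ≈ 21.591 ≈ 21.6 km.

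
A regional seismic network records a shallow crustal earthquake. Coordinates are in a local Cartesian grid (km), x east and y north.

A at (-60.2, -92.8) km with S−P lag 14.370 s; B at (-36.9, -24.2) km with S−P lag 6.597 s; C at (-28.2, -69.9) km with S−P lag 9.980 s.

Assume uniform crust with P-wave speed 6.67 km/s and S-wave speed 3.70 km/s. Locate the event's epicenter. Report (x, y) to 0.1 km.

Distance from S−P lag: d = Δt · v_P v_S / (v_P − v_S) = Δt · (6.67·3.70)/(6.67−3.70) ≈ 8.3094·Δt.
So d_A = 119.41, d_B = 54.82, d_C = 82.93 km.
Circle about each station: (x + 60.2)² + (y + 92.8)² = 119.41²; (x + 36.9)² + (y + 24.2)² = 54.82²; (x + 28.2)² + (y + 69.9)² = 82.93².
Subtracting the A equation from the B and C equations removes the quadratic terms:
46.6 x + 137.2 y = 964.89
64.0 x + 45.8 y = 826.73
Solving the 2×2 system: x ≈ 10.4, y ≈ 3.5 km.
Check against A (with the unrounded x, y): √((x + 60.2)²+(y + 92.8)²) = 119.41 ≈ 119.41 km. ✓

(10.4, 3.5)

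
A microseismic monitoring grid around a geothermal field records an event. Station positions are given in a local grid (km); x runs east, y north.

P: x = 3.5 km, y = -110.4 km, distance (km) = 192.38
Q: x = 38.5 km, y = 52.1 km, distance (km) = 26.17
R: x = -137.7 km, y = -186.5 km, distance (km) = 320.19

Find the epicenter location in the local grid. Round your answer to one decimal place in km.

x ≈ 42.9 km, y ≈ 77.9 km

Circle about each station: (x − 3.5)² + (y + 110.4)² = 192.38²; (x − 38.5)² + (y − 52.1)² = 26.17²; (x + 137.7)² + (y + 186.5)² = 320.19².
Subtracting the P equation from the Q and R equations removes the quadratic terms:
70.0 x + 325.0 y = 28321.45
-282.4 x − 152.2 y = -23968.44
Solving the 2×2 system: x ≈ 42.9, y ≈ 77.9 km.
Check against P (with the unrounded x, y): √((x − 3.5)²+(y + 110.4)²) = 192.38 ≈ 192.38 km. ✓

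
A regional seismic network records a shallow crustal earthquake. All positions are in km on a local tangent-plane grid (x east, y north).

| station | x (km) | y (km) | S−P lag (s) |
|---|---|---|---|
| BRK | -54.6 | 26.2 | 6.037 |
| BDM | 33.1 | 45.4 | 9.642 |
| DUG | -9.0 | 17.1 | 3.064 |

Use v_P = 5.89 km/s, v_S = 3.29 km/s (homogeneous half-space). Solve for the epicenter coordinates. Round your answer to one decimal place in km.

x ≈ -20.2 km, y ≈ -2.8 km

Distance from S−P lag: d = Δt · v_P v_S / (v_P − v_S) = Δt · (5.89·3.29)/(5.89−3.29) ≈ 7.4531·Δt.
So d_BRK = 44.99, d_BDM = 71.86, d_DUG = 22.84 km.
Circle about each station: (x + 54.6)² + (y − 26.2)² = 44.99²; (x − 33.1)² + (y − 45.4)² = 71.86²; (x + 9.0)² + (y − 17.1)² = 22.84².
Subtracting the BRK equation from the BDM and DUG equations removes the quadratic terms:
175.4 x + 38.4 y = -3650.59
91.2 x − 18.2 y = -1791.76
Solving the 2×2 system: x ≈ -20.2, y ≈ -2.8 km.
Check against BRK (with the unrounded x, y): √((x + 54.6)²+(y − 26.2)²) = 44.98 ≈ 44.99 km. ✓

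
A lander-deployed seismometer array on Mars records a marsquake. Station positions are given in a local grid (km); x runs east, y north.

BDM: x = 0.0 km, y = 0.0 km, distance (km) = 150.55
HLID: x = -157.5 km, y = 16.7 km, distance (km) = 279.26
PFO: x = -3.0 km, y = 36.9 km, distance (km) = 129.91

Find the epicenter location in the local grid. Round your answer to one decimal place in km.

x ≈ 107.2 km, y ≈ 105.7 km

Circle about each station: x² + y² = 150.55²; (x + 157.5)² + (y − 16.7)² = 279.26²; (x + 3.0)² + (y − 36.9)² = 129.91².
Subtracting pairs of circle equations eliminates x²+y² and gives linear equations (the radical axes):
-315.0 x + 33.4 y = -30235.71
-6.0 x + 73.8 y = 7159.30
Solving the 2×2 system: x ≈ 107.2, y ≈ 105.7 km.
Check against BDM (with the unrounded x, y): √(x²+y²) = 150.56 ≈ 150.55 km. ✓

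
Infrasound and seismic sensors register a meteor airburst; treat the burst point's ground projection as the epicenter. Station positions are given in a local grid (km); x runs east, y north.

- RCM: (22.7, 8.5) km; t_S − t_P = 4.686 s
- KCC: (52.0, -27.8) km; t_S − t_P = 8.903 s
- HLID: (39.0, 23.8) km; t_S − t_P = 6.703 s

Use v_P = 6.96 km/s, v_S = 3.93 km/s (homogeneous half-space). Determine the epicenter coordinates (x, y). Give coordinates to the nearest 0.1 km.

Distance from S−P lag: d = Δt · v_P v_S / (v_P − v_S) = Δt · (6.96·3.93)/(6.96−3.93) ≈ 9.0273·Δt.
So d_RCM = 42.30, d_KCC = 80.37, d_HLID = 60.51 km.
Circle about each station: (x − 22.7)² + (y − 8.5)² = 42.30²; (x − 52.0)² + (y + 27.8)² = 80.37²; (x − 39.0)² + (y − 23.8)² = 60.51².
Subtracting the RCM equation from the KCC and HLID equations removes the quadratic terms:
58.6 x − 72.6 y = -1780.75
32.6 x + 30.6 y = -372.27
Solving the 2×2 system: x ≈ -19.6, y ≈ 8.7 km.
Check against RCM (with the unrounded x, y): √((x − 22.7)²+(y − 8.5)²) = 42.30 ≈ 42.30 km. ✓

x ≈ -19.6 km, y ≈ 8.7 km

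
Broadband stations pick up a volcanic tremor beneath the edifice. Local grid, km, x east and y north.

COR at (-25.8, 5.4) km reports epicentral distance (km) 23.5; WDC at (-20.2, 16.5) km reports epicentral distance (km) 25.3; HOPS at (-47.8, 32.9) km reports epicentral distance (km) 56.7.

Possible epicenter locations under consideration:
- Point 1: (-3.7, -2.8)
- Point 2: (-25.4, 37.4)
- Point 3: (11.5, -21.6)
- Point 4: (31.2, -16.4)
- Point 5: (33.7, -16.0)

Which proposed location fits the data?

Point 1

For each candidate, compare |candidate − station| to the reported distance:
Point 1: residuals COR 0.1, WDC 0.1, HOPS 0.0 → max 0.1 km
Point 2: residuals COR 8.5, WDC 3.8, HOPS 33.9 → max 33.9 km
Point 3: residuals COR 22.5, WDC 24.3, HOPS 23.8 → max 24.3 km
Point 4: residuals COR 37.5, WDC 35.7, HOPS 36.4 → max 37.5 km
Point 5: residuals COR 39.7, WDC 37.6, HOPS 38.3 → max 39.7 km
Only Point 1 has all residuals ≈ 0.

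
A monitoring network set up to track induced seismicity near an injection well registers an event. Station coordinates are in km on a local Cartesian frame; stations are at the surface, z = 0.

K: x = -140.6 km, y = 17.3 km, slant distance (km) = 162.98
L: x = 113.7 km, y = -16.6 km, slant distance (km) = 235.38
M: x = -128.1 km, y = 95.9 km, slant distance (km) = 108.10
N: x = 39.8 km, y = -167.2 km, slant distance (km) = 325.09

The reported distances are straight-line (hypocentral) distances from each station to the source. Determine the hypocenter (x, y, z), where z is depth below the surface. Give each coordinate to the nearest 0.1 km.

(-51.8, 138.1, 63.9)

Each station gives a sphere (x−x_i)² + (y−y_i)² + z² = d_i² (stations at z=0).
Subtracting the K sphere from L and M: z² cancels, leaving linear equations in x and y:
508.6 x − 67.8 y = -35705.66
25.0 x + 157.2 y = 20415.64
Solving: x ≈ -51.793, y ≈ 138.107 km (keep extra digits for the depth step; rounded: -51.8, 138.1).
Then from the K sphere: z² = 162.98² − (x + 140.6)² − (y − 17.3)² with x = -51.793, y = 138.107, so z ≈ 63.886 ≈ 63.9 km.
Check against N (with the unrounded solution): distance 325.09 ≈ 325.09 km. ✓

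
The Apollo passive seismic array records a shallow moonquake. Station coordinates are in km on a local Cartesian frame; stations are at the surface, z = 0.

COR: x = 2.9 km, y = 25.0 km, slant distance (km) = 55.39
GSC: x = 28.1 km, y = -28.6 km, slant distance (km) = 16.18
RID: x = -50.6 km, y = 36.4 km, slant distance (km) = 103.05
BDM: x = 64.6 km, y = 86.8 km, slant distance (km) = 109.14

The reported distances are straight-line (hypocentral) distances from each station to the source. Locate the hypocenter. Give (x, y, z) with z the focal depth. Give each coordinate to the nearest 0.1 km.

x ≈ 36.3 km, y ≈ -18.2 km, depth ≈ 9.3 km

Each station gives a sphere (x−x_i)² + (y−y_i)² + z² = d_i² (stations at z=0).
Subtracting the COR sphere from GSC and RID: z² cancels, leaving linear equations in x and y:
50.4 x − 107.2 y = 3780.42
-107.0 x + 22.8 y = -4299.34
Solving: x ≈ 36.303, y ≈ -18.197 km (keep extra digits for the depth step; rounded: 36.3, -18.2).
Then from the COR sphere: z² = 55.39² − (x − 2.9)² − (y − 25.0)² with x = 36.303, y = -18.197, so z ≈ 9.290 ≈ 9.3 km.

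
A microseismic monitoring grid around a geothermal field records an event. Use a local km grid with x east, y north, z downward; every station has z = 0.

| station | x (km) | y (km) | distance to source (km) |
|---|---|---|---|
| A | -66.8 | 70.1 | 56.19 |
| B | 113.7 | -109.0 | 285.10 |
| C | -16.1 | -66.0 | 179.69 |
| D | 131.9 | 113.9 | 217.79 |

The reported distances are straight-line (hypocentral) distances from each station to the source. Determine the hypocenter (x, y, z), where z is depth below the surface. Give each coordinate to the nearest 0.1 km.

(-79.5, 94.9, 48.8)

Each station gives a sphere (x−x_i)² + (y−y_i)² + z² = d_i² (stations at z=0).
Subtracting the A sphere from B and C: z² cancels, leaving linear equations in x and y:
361.0 x − 358.2 y = -62692.25
101.4 x − 272.2 y = -33892.22
Solving: x ≈ -79.503, y ≈ 94.896 km (keep extra digits for the depth step; rounded: -79.5, 94.9).
Then from the A sphere: z² = 56.19² − (x + 66.8)² − (y − 70.1)² with x = -79.503, y = 94.896, so z ≈ 48.797 ≈ 48.8 km.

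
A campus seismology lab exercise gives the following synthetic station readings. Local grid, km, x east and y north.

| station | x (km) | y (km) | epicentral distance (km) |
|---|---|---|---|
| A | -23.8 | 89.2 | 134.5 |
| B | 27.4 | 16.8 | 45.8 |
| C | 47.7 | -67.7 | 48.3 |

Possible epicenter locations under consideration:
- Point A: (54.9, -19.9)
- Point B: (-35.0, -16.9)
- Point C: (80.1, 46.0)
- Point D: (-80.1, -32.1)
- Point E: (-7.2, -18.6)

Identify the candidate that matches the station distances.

Point A

For each candidate, compare |candidate − station| to the reported distance:
Point A: residuals A 0.0, B 0.1, C 0.0 → max 0.1 km
Point B: residuals A 27.8, B 25.1, C 48.8 → max 48.8 km
Point C: residuals A 22.0, B 14.4, C 69.9 → max 69.9 km
Point D: residuals A 0.8, B 72.3, C 84.4 → max 84.4 km
Point E: residuals A 25.4, B 3.7, C 25.4 → max 25.4 km
Only Point A has all residuals ≈ 0.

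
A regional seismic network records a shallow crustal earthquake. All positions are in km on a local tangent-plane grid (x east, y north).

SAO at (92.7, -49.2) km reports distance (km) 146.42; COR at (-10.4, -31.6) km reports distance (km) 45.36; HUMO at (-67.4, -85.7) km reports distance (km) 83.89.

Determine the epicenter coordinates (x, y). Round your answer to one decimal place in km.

(-46.7, -4.4)

Circle about each station: (x − 92.7)² + (y + 49.2)² = 146.42²; (x + 10.4)² + (y + 31.6)² = 45.36²; (x + 67.4)² + (y + 85.7)² = 83.89².
Subtracting the SAO equation from the COR and HUMO equations removes the quadratic terms:
-206.2 x + 35.2 y = 9474.08
-320.2 x − 73.0 y = 15274.60
Solving the 2×2 system: x ≈ -46.7, y ≈ -4.4 km.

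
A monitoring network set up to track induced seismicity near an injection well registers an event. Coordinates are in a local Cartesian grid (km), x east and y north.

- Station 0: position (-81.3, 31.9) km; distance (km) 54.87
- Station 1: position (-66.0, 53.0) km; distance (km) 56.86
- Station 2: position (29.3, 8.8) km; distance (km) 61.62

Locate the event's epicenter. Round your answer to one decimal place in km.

x ≈ -32.3 km, y ≈ 7.2 km

Circle about each station: (x + 81.3)² + (y − 31.9)² = 54.87²; (x + 66.0)² + (y − 53.0)² = 56.86²; (x − 29.3)² + (y − 8.8)² = 61.62².
Subtracting the Station 0 equation from the Station 1 and Station 2 equations removes the quadratic terms:
30.6 x + 42.2 y = -684.64
221.2 x − 46.2 y = -7477.68
Solving the 2×2 system: x ≈ -32.3, y ≈ 7.2 km.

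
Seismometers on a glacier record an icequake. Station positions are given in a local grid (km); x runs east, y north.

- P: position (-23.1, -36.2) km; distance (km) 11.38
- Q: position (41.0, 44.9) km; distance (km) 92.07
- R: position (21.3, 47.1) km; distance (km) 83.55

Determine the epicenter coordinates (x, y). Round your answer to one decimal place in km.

-15.1 km east, -28.1 km north

Circle about each station: (x + 23.1)² + (y + 36.2)² = 11.38²; (x − 41.0)² + (y − 44.9)² = 92.07²; (x − 21.3)² + (y − 47.1)² = 83.55².
Subtracting the P equation from the Q and R equations removes the quadratic terms:
128.2 x + 162.2 y = -6494.42
88.8 x + 166.6 y = -6023.05
Solving the 2×2 system: x ≈ -15.1, y ≈ -28.1 km.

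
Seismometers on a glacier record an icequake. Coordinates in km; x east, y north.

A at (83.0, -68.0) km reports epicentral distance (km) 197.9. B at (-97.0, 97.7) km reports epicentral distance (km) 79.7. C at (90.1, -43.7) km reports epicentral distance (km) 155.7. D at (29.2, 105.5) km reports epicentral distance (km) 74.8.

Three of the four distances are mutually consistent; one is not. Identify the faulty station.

Solve using three stations at a time. Using B, C, D (subtract circle equations pairwise → linear system) gives (x, y) ≈ (-28.2, 57.5).
Distances from that point to each station vs reported:
  A: calculated 167.7 vs reported 197.9 → residual 30.2 km
  B: calculated 79.7 vs reported 79.7 → residual 0.0 km
  C: calculated 155.7 vs reported 155.7 → residual 0.0 km
  D: calculated 74.8 vs reported 74.8 → residual 0.0 km
B, C, D are mutually consistent (residuals ≈ 0); A is off by 30.2 km.

A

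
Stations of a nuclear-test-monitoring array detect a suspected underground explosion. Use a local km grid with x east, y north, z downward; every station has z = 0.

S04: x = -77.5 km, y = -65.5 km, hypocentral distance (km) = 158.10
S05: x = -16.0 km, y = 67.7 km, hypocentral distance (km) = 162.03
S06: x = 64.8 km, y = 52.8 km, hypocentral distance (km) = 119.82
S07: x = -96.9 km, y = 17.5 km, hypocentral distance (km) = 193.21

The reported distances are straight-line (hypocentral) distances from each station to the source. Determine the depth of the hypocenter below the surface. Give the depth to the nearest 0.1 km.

depth ≈ 38.3 km

Each station gives a sphere (x−x_i)² + (y−y_i)² + z² = d_i² (stations at z=0).
Subtracting the S04 sphere from S05 and S06: z² cancels, leaving linear equations in x and y:
123.0 x + 266.4 y = -6715.32
284.6 x + 236.6 y = 7329.16
Solving: x ≈ 75.806, y ≈ -60.208 km (keep extra digits for the depth step; rounded: 75.8, -60.2).
Then from the S04 sphere: z² = 158.10² − (x + 77.5)² − (y + 65.5)² with x = 75.806, y = -60.208, so z ≈ 38.274 ≈ 38.3 km.
Check against S07 (with the unrounded solution): distance 193.21 ≈ 193.21 km. ✓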